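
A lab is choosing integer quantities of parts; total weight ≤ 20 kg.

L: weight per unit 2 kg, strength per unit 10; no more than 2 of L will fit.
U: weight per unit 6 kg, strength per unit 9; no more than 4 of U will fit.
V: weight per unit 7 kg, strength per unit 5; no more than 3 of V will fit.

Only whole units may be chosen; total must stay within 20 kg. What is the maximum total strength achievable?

L has the best ratio (10/2); taking only L gives at most 2×10 = 20 (stopped by the supply cap of 2).
Mixing does better — 2×L and 2×U: weight 16 ≤ 20, strength 2·10 + 2·9 = 38.

38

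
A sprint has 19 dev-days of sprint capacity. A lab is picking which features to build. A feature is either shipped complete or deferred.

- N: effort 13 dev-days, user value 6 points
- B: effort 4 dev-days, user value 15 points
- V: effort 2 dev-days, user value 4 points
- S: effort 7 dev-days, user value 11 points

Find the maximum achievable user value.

30

Take B, V, and S: effort 4 + 2 + 7 = 13 ≤ 19, user value 15 + 4 + 11 = 30.
No other feasible combination does better.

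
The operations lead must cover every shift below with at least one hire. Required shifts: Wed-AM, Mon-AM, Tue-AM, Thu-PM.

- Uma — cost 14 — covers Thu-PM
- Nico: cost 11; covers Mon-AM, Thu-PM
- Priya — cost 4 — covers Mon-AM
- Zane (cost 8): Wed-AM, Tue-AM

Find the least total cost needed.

This is a weighted set-cover instance.
The greedy cost-per-new-shift heuristic would pick Priya, Zane, and Nico for 23, but a cheaper cover exists.
Choose Nico and Zane: together they cover Wed-AM, Mon-AM, Tue-AM, Thu-PM — every shift.
Total cost: 11 + 8 = 19.
No cover costs less than 19.

19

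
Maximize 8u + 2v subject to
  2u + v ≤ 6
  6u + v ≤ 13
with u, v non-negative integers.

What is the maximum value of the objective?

18

Relaxing integrality, the LP optimum is 19.00 at (u,v) = (1.75, 2.5), which is not an integer point.
(u,v)=(2,1): 2·2+1·1=5≤6, 6·2+1·1=13≤13, objective 18.
(u,v)=(2,0): 2·2+1·0=4≤6, 6·2+1·0=12≤13, objective 16.
(u,v)=(1,3): 2·1+1·3=5≤6, 6·1+1·3=9≤13, objective 14.
The best lattice point is (2,1), giving 18.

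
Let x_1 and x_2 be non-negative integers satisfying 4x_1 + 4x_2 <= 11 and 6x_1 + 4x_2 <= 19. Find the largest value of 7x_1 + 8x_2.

16

Relaxing integrality, the LP optimum is 22.00 at (x_1,x_2) = (0, 2.75), which is not an integer point.
(x_1,x_2)=(0,2): 4·0+4·2=8≤11, 6·0+4·2=8≤19, objective 16.
(x_1,x_2)=(1,1): 4·1+4·1=8≤11, 6·1+4·1=10≤19, objective 15.
(x_1,x_2)=(0,1): 4·0+4·1=4≤11, 6·0+4·1=4≤19, objective 8.
No feasible integer point exceeds 16.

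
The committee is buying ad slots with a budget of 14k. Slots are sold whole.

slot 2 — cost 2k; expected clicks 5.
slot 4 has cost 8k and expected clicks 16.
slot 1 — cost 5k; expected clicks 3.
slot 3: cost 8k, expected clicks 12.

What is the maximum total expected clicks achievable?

21

Take slot 2 and slot 4: cost 2 + 8 = 10 ≤ 14, expected clicks 5 + 16 = 21.
No other feasible combination does better.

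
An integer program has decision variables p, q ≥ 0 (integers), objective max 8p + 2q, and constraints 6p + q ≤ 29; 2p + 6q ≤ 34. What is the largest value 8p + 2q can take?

(p,q)=(4,4) is feasible, giving 40.
(p,q)=(4,3) is feasible, giving 38.
(p,q)=(3,4) is feasible, giving 32.
No feasible integer point exceeds 40.

40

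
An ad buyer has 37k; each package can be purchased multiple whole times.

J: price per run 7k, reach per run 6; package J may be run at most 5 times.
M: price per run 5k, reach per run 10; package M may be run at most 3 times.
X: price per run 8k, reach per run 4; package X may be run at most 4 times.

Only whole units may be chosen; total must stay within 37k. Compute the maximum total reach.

48

Take 3×J and 3×M: price 36 ≤ 37, reach 3·6 + 3·10 = 48.
M has the best ratio (10/5) and is taken to its limit of 3; remaining capacity is filled optimally with the others.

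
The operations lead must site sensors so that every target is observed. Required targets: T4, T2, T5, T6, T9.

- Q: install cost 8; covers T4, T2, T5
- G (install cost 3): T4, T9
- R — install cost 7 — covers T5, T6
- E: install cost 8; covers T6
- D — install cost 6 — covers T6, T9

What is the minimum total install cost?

14

The greedy cost-per-new-target heuristic would pick G, R, and Q for 18, but a cheaper cover exists.
Choose Q and D: together they cover T4, T2, T5, T6, T9 — every target.
Total install cost: 8 + 6 = 14.
No cover costs less than 14.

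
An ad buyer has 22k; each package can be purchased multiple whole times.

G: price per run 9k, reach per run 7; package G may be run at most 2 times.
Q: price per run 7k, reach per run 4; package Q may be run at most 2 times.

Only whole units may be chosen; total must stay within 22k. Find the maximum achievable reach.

2×G: price 18 ≤ 22, reach 2·7 = 14.
1×G and 1×Q: price 16 ≤ 22, reach 1·7 + 1·4 = 11.
Best is 14.

14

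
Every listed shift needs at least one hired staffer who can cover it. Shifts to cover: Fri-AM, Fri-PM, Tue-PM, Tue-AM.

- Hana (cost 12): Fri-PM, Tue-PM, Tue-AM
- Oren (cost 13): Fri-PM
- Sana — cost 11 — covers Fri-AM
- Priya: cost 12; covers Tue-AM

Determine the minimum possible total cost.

23

Choose Hana and Sana: together they cover Fri-AM, Fri-PM, Tue-PM, Tue-AM — every shift.
Total cost: 12 + 11 = 23.
No cover costs less than 23.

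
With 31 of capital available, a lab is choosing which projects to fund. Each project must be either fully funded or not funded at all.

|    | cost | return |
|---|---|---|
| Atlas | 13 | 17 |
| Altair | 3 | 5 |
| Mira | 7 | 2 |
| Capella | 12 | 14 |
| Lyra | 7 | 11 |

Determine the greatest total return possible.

Atlas + Altair + Capella: cost 13 + 3 + 12 = 28 ≤ 31, return 17 + 5 + 14 = 36.
Atlas + Altair + Mira + Lyra: cost 13 + 3 + 7 + 7 = 30 ≤ 31, return 17 + 5 + 2 + 11 = 35.
Best is Atlas, Altair, and Capella with total return 36.

36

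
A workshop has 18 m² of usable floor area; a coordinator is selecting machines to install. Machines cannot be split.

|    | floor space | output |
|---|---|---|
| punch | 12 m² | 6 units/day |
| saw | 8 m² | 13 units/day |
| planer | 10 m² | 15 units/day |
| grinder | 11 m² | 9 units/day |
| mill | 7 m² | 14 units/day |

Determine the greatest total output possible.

29

This is a 0-1 knapsack instance.
Allowing fractional choices, the relaxed optimum would be about 31.5, but machines are indivisible.
planer + mill: floor space 10 + 7 = 17 ≤ 18, output 15 + 14 = 29.
saw + planer: floor space 8 + 10 = 18 ≤ 18, output 13 + 15 = 28.
Best is planer and mill with total output 29.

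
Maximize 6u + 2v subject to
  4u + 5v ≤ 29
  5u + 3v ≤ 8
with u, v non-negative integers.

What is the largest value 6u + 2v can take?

The continuous relaxation peaks at (1.6, 0) with value 9.60; rounding to a feasible lattice point costs some objective.
(u,v)=(1,1): 4·1+5·1=9≤29, 5·1+3·1=8≤8, objective 8.
(u,v)=(1,0): 4·1+5·0=4≤29, 5·1+3·0=5≤8, objective 6.
(u,v)=(0,2): 4·0+5·2=10≤29, 5·0+3·2=6≤8, objective 4.
The best lattice point is (1,1), giving 8.

8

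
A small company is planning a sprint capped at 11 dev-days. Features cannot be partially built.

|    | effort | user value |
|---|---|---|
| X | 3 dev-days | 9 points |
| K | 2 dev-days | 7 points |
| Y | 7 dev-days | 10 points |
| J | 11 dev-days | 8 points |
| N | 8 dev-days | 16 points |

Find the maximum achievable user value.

25

This is an integer program with binary decision variables.
K + N: effort 2 + 8 = 10 ≤ 11, user value 7 + 16 = 23.
X + Y: effort 3 + 7 = 10 ≤ 11, user value 9 + 10 = 19.
X + N: effort 3 + 8 = 11 ≤ 11, user value 9 + 16 = 25.
Best is X and N with total user value 25.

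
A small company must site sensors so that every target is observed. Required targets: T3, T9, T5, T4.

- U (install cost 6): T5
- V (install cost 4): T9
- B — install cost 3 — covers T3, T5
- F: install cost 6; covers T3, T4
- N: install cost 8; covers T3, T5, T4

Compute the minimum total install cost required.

This is an integer covering problem.
The greedy cost-per-new-target heuristic would pick B, V, and F for 13, but a cheaper cover exists.
Choose V and N: together they cover T3, T9, T5, T4 — every target.
Total install cost: 4 + 8 = 12.
No cover costs less than 12.

12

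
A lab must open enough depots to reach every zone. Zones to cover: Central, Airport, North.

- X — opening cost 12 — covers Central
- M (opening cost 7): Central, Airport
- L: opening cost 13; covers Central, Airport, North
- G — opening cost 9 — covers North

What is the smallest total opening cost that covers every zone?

13

L alone covers Central, Airport, North — every zone.
Total opening cost: 13.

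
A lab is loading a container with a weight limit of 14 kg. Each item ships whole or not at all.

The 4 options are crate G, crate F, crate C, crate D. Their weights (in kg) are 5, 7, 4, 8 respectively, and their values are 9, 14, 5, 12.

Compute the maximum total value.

23

Allowing fractional choices, the relaxed optimum would be about 26.0, but items are indivisible.
crate G + crate D: weight 5 + 8 = 13 ≤ 14, value 9 + 12 = 21.
crate G + crate F: weight 5 + 7 = 12 ≤ 14, value 9 + 14 = 23.
crate F + crate C: weight 7 + 4 = 11 ≤ 14, value 14 + 5 = 19.
Best is crate G and crate F with total value 23.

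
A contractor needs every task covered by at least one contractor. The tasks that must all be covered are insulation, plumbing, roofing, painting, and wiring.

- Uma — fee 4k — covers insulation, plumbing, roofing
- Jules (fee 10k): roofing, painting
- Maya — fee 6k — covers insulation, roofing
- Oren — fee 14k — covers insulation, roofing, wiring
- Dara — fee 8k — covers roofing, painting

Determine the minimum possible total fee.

Choose Uma, Oren, and Dara: together they cover insulation, plumbing, roofing, painting, wiring — every task.
Total fee: 4 + 14 + 8 = 26.
No cover costs less than 26.

26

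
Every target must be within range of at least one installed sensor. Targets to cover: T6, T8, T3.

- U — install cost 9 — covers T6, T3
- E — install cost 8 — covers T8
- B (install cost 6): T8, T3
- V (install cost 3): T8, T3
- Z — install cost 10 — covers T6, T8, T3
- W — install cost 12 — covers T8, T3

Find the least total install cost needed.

10

This is a weighted set-cover instance.
Z alone covers T6, T8, T3 — every target.
Total install cost: 10.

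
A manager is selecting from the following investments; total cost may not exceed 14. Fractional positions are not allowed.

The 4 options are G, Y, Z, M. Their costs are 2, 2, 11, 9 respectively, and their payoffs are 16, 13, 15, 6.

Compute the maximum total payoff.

35

G + Y + M: cost 2 + 2 + 9 = 13 ≤ 14, payoff 16 + 13 + 6 = 35.
G + Z: cost 2 + 11 = 13 ≤ 14, payoff 16 + 15 = 31.
Best is G, Y, and M with total payoff 35.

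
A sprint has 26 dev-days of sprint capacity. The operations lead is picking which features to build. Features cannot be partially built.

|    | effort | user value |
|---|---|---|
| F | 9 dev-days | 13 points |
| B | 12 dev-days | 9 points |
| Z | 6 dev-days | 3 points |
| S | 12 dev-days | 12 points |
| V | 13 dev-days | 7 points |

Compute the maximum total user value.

Take F and S: effort 9 + 12 = 21 ≤ 26, user value 13 + 12 = 25.
No other feasible combination does better.

25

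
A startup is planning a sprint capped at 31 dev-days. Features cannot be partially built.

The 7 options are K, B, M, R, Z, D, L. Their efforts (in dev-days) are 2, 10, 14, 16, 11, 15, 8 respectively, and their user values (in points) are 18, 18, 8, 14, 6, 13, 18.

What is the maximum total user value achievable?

Take K, B, Z, and L: effort 2 + 10 + 11 + 8 = 31 ≤ 31, user value 18 + 18 + 6 + 18 = 60.
No other feasible combination does better.

60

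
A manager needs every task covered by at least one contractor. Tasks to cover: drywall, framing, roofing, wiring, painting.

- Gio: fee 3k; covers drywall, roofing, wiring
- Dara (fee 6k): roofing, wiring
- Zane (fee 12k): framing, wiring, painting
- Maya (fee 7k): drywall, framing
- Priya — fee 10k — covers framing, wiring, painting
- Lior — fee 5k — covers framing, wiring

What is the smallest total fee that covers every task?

Choose Gio and Priya: together they cover drywall, framing, roofing, wiring, painting — every task.
Total fee: 3 + 10 = 13.
No cover costs less than 13.

13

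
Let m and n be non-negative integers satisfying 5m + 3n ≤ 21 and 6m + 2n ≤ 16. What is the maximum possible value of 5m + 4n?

28

(m,n)=(0,7) is feasible, giving 28.
(m,n)=(0,6) is feasible, giving 24.
Maximum is 28 at (m,n)=(0,7).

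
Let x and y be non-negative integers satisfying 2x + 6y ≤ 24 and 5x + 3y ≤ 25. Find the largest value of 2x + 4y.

(x,y)=(3,3): 2·3+6·3=24≤24, 5·3+3·3=24≤25, objective 18.
(x,y)=(2,3): 2·2+6·3=22≤24, 5·2+3·3=19≤25, objective 16.
Maximum is 18 at (x,y)=(3,3).

18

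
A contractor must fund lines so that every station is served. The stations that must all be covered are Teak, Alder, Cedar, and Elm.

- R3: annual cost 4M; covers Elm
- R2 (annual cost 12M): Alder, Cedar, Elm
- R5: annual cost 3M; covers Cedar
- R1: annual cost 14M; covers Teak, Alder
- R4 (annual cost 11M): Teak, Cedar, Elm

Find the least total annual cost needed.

Choose R3, R5, and R1: together they cover Teak, Alder, Cedar, Elm — every station.
Total annual cost: 4 + 3 + 14 = 21.
No cover costs less than 21.

21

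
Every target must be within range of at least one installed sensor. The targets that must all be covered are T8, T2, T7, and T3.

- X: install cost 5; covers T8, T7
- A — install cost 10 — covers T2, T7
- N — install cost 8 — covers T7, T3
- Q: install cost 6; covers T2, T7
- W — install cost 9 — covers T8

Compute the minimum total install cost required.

19

Choose X, N, and Q: together they cover T8, T2, T7, T3 — every target.
Total install cost: 5 + 8 + 6 = 19.
No cover costs less than 19.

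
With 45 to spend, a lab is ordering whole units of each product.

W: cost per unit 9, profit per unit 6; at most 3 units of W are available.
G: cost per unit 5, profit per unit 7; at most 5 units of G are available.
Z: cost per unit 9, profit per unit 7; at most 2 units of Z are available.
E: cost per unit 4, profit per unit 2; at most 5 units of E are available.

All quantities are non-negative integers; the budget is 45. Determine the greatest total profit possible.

G has the best ratio (7/5); taking only G gives at most 5×7 = 35 (stopped by the supply cap of 5).
Mixing does better — 5×G and 2×Z: cost 43 ≤ 45, profit 5·7 + 2·7 = 49.

49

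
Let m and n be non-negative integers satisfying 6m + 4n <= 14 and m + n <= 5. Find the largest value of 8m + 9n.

(m,n)=(0,3): 6·0+4·3=12≤14, 1·0+1·3=3≤5, objective 27.
(m,n)=(1,2): 6·1+4·2=14≤14, 1·1+1·2=3≤5, objective 26.
The best lattice point is (0,3), giving 27.

27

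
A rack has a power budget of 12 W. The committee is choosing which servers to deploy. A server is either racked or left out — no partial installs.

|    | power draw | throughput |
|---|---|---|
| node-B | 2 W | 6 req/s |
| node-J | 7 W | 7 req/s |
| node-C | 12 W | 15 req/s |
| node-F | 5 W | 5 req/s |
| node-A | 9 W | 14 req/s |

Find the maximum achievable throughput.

node-B + node-A: power draw 2 + 9 = 11 ≤ 12, throughput 6 + 14 = 20.
node-A: power draw 9 ≤ 12, throughput 14.
node-C: power draw 12 ≤ 12, throughput 15.
Best is node-B and node-A with total throughput 20.

20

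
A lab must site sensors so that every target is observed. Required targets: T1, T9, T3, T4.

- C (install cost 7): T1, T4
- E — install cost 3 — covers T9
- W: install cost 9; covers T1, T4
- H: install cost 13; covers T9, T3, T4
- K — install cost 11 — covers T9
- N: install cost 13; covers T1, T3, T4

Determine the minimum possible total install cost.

16

The greedy cost-per-new-target heuristic would pick E, C, and H for 23, but a cheaper cover exists.
Choose E and N: together they cover T1, T9, T3, T4 — every target.
Total install cost: 3 + 13 = 16.
No cover costs less than 16.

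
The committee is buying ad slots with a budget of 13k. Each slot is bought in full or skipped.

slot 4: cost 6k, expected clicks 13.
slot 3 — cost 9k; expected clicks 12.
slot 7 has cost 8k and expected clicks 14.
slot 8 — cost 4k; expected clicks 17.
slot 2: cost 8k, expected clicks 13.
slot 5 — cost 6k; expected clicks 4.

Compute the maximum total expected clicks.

31

Allowing fractional choices, the relaxed optimum would be about 35.2, but ad slots are indivisible.
slot 8 + slot 2: cost 4 + 8 = 12 ≤ 13, expected clicks 17 + 13 = 30.
slot 4 + slot 8: cost 6 + 4 = 10 ≤ 13, expected clicks 13 + 17 = 30.
slot 7 + slot 8: cost 8 + 4 = 12 ≤ 13, expected clicks 14 + 17 = 31.
Best is slot 7 and slot 8 with total expected clicks 31.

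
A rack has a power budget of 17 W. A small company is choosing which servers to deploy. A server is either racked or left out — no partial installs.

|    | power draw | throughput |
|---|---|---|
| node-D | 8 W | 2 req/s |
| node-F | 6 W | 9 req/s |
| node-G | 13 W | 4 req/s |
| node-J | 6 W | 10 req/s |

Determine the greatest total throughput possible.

Allowing fractional choices, the relaxed optimum would be about 20.5, but servers are indivisible.
node-D + node-J: power draw 8 + 6 = 14 ≤ 17, throughput 2 + 10 = 12.
node-D + node-F: power draw 8 + 6 = 14 ≤ 17, throughput 2 + 9 = 11.
node-F + node-J: power draw 6 + 6 = 12 ≤ 17, throughput 9 + 10 = 19.
Best is node-F and node-J with total throughput 19.

19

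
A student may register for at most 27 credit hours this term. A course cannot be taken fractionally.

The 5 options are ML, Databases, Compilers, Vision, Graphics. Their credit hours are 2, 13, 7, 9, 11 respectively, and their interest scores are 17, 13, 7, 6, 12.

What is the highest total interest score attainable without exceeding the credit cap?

This is a 0-1 knapsack instance.
Allowing fractional choices, the relaxed optimum would be about 43.0, but courses are indivisible.
ML + Databases + Graphics: credit hours 2 + 13 + 11 = 26 ≤ 27, interest score 17 + 13 + 12 = 42.
ML + Databases + Compilers: credit hours 2 + 13 + 7 = 22 ≤ 27, interest score 17 + 13 + 7 = 37.
ML + Compilers + Graphics: credit hours 2 + 7 + 11 = 20 ≤ 27, interest score 17 + 7 + 12 = 36.
Best is ML, Databases, and Graphics with total interest score 42.

42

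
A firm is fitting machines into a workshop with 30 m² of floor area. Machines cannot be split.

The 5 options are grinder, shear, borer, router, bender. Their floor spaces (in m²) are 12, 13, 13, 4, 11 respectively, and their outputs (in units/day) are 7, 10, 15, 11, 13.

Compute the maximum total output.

39

Take borer, router, and bender: floor space 13 + 4 + 11 = 28 ≤ 30, output 15 + 11 + 13 = 39.
No other feasible combination does better.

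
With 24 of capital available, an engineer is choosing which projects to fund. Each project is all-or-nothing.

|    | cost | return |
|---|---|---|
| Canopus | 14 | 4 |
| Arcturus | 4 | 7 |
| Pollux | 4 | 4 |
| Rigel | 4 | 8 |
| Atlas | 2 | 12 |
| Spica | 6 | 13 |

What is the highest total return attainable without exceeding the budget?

44

Allowing fractional choices, the relaxed optimum would be about 45.1, but projects are indivisible.
Arcturus + Pollux + Rigel + Atlas + Spica: cost 4 + 4 + 4 + 2 + 6 = 20 ≤ 24, return 7 + 4 + 8 + 12 + 13 = 44.
Arcturus + Rigel + Atlas + Spica: cost 4 + 4 + 2 + 6 = 16 ≤ 24, return 7 + 8 + 12 + 13 = 40.
Best is Arcturus, Pollux, Rigel, Atlas, and Spica with total return 44.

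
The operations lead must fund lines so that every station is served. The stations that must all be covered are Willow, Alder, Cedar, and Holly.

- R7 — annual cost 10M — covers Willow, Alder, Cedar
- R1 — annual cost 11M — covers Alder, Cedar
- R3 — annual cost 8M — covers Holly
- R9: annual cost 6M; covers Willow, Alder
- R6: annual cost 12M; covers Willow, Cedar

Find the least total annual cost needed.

This is a weighted set-cover instance.
The greedy cost-per-new-station heuristic would pick R9, R3, and R7 for 24, but a cheaper cover exists.
Choose R7 and R3: together they cover Willow, Alder, Cedar, Holly — every station.
Total annual cost: 10 + 8 = 18.
No cover costs less than 18.

18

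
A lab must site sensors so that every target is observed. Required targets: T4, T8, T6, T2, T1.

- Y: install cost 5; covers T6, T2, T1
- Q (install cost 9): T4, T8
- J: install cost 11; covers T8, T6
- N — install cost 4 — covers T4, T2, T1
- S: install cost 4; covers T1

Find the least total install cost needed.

14

The greedy cost-per-new-target heuristic would pick N, Y, and Q for 18, but a cheaper cover exists.
Choose Y and Q: together they cover T4, T8, T6, T2, T1 — every target.
Total install cost: 5 + 9 = 14.
No cover costs less than 14.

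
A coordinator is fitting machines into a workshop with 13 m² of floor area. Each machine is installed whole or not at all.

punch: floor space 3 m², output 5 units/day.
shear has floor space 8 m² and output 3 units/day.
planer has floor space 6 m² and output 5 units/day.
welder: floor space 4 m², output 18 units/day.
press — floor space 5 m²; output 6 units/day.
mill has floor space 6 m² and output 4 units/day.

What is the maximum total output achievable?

29

punch + welder + mill: floor space 3 + 4 + 6 = 13 ≤ 13, output 5 + 18 + 4 = 27.
punch + planer + welder: floor space 3 + 6 + 4 = 13 ≤ 13, output 5 + 5 + 18 = 28.
punch + welder + press: floor space 3 + 4 + 5 = 12 ≤ 13, output 5 + 18 + 6 = 29.
Best is punch, welder, and press with total output 29.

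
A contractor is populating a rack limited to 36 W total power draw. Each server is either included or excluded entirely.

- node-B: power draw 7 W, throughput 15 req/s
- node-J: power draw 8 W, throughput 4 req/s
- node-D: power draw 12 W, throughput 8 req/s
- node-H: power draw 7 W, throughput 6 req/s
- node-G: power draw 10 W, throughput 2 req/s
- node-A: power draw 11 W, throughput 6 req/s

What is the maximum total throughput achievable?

33

Treat it as a binary knapsack problem.
Allowing fractional choices, the relaxed optimum would be about 34.5, but servers are indivisible.
node-B + node-D + node-H + node-G: power draw 7 + 12 + 7 + 10 = 36 ≤ 36, throughput 15 + 8 + 6 + 2 = 31.
node-B + node-J + node-H + node-A: power draw 7 + 8 + 7 + 11 = 33 ≤ 36, throughput 15 + 4 + 6 + 6 = 31.
node-B + node-J + node-D + node-H: power draw 7 + 8 + 12 + 7 = 34 ≤ 36, throughput 15 + 4 + 8 + 6 = 33.
Best is node-B, node-J, node-D, and node-H with total throughput 33.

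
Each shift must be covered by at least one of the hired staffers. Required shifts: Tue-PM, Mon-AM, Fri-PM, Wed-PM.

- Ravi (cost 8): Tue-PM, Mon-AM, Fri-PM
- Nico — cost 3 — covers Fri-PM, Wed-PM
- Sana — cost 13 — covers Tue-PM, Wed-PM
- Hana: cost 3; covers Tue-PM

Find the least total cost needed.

11

The greedy cost-per-new-shift heuristic would pick Nico, Hana, and Ravi for 14, but a cheaper cover exists.
Choose Ravi and Nico: together they cover Tue-PM, Mon-AM, Fri-PM, Wed-PM — every shift.
Total cost: 8 + 3 = 11.
No cover costs less than 11.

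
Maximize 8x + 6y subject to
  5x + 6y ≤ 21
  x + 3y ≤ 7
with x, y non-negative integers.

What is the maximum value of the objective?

32

Relaxing integrality, the LP optimum is 33.60 at (x,y) = (4.2, 0), which is not an integer point.
(x,y)=(4,0) is feasible, giving 32.
(x,y)=(3,1) is feasible, giving 30.
(x,y)=(3,0) is feasible, giving 24.
The best lattice point is (4,0), giving 32.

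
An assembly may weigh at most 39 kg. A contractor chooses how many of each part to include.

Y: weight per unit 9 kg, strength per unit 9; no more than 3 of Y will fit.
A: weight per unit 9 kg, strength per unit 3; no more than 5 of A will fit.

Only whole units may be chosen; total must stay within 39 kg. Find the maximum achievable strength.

30

3×Y and 1×A: weight 36 ≤ 39, strength 3·9 + 1·3 = 30.
3×Y: weight 27 ≤ 39, strength 3·9 = 27.
Best is 30.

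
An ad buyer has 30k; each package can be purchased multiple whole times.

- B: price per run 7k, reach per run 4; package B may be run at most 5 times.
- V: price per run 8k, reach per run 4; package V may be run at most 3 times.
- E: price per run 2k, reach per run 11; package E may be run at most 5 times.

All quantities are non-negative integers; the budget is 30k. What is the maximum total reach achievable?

Take 2×V and 5×E: price 26 ≤ 30, reach 2·4 + 5·11 = 63.
E has the best ratio (11/2) and is taken to its limit of 5; remaining capacity is filled optimally with the others.

63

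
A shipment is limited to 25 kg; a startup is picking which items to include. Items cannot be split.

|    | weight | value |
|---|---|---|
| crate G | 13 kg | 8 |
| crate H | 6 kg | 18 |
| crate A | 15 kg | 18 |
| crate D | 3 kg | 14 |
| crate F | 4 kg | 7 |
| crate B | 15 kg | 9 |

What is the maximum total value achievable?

50

This is a 0-1 knapsack instance.
Allowing fractional choices, the relaxed optimum would be about 53.4, but items are indivisible.
crate H + crate A + crate D: weight 6 + 15 + 3 = 24 ≤ 25, value 18 + 18 + 14 = 50.
crate H + crate A + crate F: weight 6 + 15 + 4 = 25 ≤ 25, value 18 + 18 + 7 = 43.
Best is crate H, crate A, and crate D with total value 50.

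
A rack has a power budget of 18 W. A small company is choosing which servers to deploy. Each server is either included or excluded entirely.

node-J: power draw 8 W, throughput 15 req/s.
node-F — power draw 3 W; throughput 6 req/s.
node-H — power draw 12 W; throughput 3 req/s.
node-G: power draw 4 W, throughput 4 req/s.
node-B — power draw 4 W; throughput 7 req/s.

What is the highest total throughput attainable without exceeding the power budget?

This is a 0-1 knapsack instance.
Take node-J, node-F, and node-B: power draw 8 + 3 + 4 = 15 ≤ 18, throughput 15 + 6 + 7 = 28.
No other feasible combination does better.

28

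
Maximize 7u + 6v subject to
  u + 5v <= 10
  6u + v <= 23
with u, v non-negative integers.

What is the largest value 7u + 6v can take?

(u,v)=(3,1) is feasible, giving 27.
(u,v)=(3,0) is feasible, giving 21.
(u,v)=(2,1) is feasible, giving 20.
Maximum is 27 at (u,v)=(3,1).

27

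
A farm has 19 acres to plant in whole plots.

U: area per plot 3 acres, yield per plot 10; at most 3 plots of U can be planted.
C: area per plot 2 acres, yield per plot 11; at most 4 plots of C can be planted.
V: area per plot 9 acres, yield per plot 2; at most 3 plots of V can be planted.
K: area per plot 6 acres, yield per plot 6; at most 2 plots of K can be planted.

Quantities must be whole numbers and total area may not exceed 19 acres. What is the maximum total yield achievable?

3×U and 4×C: area 17 ≤ 19, yield 3·10 + 4·11 = 74.
2×U and 4×C: area 14 ≤ 19, yield 2·10 + 4·11 = 64.
Best is 74.

74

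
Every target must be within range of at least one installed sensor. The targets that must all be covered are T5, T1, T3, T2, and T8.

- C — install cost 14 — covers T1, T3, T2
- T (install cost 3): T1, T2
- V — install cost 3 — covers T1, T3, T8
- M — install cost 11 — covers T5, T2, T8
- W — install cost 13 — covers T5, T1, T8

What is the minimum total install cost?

14

The greedy cost-per-new-target heuristic would pick V, T, and M for 17, but a cheaper cover exists.
Choose V and M: together they cover T5, T1, T3, T2, T8 — every target.
Total install cost: 3 + 11 = 14.
No cover costs less than 14.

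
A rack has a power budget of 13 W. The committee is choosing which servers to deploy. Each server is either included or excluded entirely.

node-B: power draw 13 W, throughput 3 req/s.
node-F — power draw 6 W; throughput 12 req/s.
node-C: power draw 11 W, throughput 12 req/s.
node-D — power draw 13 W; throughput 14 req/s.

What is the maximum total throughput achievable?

Treat it as a binary knapsack problem.
Take node-D: power draw 13 ≤ 13, throughput 14.
No other feasible combination does better.

14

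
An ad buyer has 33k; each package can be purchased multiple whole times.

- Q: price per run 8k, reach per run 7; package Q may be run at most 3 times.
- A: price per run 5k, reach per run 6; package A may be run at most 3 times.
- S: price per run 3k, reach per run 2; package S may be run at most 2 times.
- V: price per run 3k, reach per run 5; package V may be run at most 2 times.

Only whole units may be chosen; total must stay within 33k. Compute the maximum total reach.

V has the best ratio (5/3); taking only V gives at most 2×5 = 10 (stopped by the supply cap of 2).
Mixing does better — 1×Q, 3×A, 1×S, and 2×V: price 32 ≤ 33, reach 1·7 + 3·6 + 1·2 + 2·5 = 37.

37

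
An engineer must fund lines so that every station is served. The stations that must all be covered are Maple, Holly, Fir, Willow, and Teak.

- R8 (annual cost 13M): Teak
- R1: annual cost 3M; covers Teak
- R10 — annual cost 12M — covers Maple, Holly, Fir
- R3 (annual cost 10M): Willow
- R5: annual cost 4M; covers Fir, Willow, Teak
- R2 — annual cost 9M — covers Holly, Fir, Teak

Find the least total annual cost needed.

16

Choose R10 and R5: together they cover Maple, Holly, Fir, Willow, Teak — every station.
Total annual cost: 12 + 4 = 16.
No cover costs less than 16.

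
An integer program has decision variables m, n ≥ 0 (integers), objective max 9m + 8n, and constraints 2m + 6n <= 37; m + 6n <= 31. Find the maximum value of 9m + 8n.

(m,n)=(18,0): 2·18+6·0=36≤37, 1·18+6·0=18≤31, objective 162.
(m,n)=(17,0): 2·17+6·0=34≤37, 1·17+6·0=17≤31, objective 153.
Maximum is 162 at (m,n)=(18,0).

162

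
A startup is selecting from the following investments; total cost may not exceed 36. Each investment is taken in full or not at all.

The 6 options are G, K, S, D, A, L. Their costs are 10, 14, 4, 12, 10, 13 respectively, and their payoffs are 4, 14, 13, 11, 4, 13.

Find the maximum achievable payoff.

This is an integer program with binary decision variables.
Allowing fractional choices, the relaxed optimum would be about 44.6, but investments are indivisible.
K + S + D: cost 14 + 4 + 12 = 30 ≤ 36, payoff 14 + 13 + 11 = 38.
K + S + L: cost 14 + 4 + 13 = 31 ≤ 36, payoff 14 + 13 + 13 = 40.
S + D + L: cost 4 + 12 + 13 = 29 ≤ 36, payoff 13 + 11 + 13 = 37.
Best is K, S, and L with total payoff 40.

40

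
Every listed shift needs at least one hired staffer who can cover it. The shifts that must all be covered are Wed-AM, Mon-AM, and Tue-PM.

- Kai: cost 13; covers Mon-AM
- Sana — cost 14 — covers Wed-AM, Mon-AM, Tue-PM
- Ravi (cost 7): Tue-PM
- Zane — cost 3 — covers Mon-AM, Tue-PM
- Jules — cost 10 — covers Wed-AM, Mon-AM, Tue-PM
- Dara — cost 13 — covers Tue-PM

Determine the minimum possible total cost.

The greedy cost-per-new-shift heuristic would pick Zane and Jules for 13, but a cheaper cover exists.
Jules alone covers Wed-AM, Mon-AM, Tue-PM — every shift.
Total cost: 10.
No cover costs less than 10.

10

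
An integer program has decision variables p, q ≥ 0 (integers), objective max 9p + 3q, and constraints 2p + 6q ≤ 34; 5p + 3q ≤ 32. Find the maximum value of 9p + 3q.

(p,q)=(6,0): 2·6+6·0=12≤34, 5·6+3·0=30≤32, objective 54.
(p,q)=(5,1): 2·5+6·1=16≤34, 5·5+3·1=28≤32, objective 48.
(p,q)=(5,0): 2·5+6·0=10≤34, 5·5+3·0=25≤32, objective 45.
The best lattice point is (6,0), giving 54.

54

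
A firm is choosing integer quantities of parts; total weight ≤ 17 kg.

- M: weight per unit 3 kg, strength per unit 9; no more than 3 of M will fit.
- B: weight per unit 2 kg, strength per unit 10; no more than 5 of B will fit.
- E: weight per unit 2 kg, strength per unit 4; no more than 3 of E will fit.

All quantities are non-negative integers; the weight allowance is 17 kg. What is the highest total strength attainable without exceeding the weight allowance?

Take 2×M and 5×B: weight 16 ≤ 17, strength 2·9 + 5·10 = 68.
B has the best ratio (10/2) and is taken to its limit of 5; remaining capacity is filled optimally with the others.

68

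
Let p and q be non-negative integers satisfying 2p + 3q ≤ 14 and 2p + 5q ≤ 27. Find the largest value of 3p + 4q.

21

(p,q)=(7,0): 2·7+3·0=14≤14, 2·7+5·0=14≤27, objective 21.
(p,q)=(6,0): 2·6+3·0=12≤14, 2·6+5·0=12≤27, objective 18.
The best lattice point is (7,0), giving 21.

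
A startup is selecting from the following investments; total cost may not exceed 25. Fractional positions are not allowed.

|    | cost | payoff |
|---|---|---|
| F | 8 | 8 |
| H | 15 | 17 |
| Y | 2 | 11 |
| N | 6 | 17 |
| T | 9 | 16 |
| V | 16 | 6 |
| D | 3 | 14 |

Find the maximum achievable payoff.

Y + N + T + D: cost 2 + 6 + 9 + 3 = 20 ≤ 25, payoff 11 + 17 + 16 + 14 = 58.
F + Y + N + T: cost 8 + 2 + 6 + 9 = 25 ≤ 25, payoff 8 + 11 + 17 + 16 = 52.
Best is Y, N, T, and D with total payoff 58.

58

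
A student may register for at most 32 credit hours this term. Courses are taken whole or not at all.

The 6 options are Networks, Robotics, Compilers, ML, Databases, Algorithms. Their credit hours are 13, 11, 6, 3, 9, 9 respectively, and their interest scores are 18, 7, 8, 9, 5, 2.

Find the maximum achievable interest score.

Treat it as a binary knapsack problem.
Take Networks, Compilers, ML, and Databases: credit hours 13 + 6 + 3 + 9 = 31 ≤ 32, interest score 18 + 8 + 9 + 5 = 40.
No other feasible combination does better.

40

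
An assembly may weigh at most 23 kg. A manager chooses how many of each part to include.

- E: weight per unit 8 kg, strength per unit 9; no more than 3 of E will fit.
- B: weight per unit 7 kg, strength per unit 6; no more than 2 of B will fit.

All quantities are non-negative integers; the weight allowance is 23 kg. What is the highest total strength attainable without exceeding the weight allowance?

This is a bounded integer knapsack.
E has the best ratio (9/8); taking only E gives at most 2×9 = 18 (stopped by the weight limit).
Mixing does better — 2×E and 1×B: weight 23 ≤ 23, strength 2·9 + 1·6 = 24.

24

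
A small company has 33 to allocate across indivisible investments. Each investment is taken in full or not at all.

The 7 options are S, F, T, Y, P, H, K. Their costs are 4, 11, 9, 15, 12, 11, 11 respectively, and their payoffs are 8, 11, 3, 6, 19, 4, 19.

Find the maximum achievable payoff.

46

Treat it as a binary knapsack problem.
Take S, P, and K: cost 4 + 12 + 11 = 27 ≤ 33, payoff 8 + 19 + 19 = 46.
No other feasible combination does better.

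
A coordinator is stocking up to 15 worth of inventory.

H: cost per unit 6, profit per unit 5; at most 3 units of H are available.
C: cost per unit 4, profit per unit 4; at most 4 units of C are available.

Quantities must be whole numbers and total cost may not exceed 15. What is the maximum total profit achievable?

13

1×H and 2×C: cost 14 ≤ 15, profit 1·5 + 2·4 = 13.
3×C: cost 12 ≤ 15, profit 3·4 = 12.
Best is 13.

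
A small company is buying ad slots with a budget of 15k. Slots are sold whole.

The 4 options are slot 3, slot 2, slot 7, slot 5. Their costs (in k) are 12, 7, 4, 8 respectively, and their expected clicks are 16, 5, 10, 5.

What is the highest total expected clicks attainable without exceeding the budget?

16

slot 7 + slot 5: cost 4 + 8 = 12 ≤ 15, expected clicks 10 + 5 = 15.
slot 3: cost 12 ≤ 15, expected clicks 16.
slot 2 + slot 7: cost 7 + 4 = 11 ≤ 15, expected clicks 5 + 10 = 15.
Best is slot 3 with total expected clicks 16.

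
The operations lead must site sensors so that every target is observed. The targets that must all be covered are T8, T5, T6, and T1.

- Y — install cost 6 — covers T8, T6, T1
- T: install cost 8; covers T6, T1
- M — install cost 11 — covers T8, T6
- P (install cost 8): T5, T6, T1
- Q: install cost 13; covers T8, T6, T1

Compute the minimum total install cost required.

Choose Y and P: together they cover T8, T5, T6, T1 — every target.
Total install cost: 6 + 8 = 14.
No cover costs less than 14.

14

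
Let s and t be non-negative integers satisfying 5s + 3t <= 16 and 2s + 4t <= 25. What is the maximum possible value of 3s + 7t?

The continuous relaxation peaks at (0, 5.33) with value 37.33; rounding to a feasible lattice point costs some objective.
(s,t)=(0,5) is feasible, giving 35.
(s,t)=(0,4) is feasible, giving 28.
No feasible integer point exceeds 35.

35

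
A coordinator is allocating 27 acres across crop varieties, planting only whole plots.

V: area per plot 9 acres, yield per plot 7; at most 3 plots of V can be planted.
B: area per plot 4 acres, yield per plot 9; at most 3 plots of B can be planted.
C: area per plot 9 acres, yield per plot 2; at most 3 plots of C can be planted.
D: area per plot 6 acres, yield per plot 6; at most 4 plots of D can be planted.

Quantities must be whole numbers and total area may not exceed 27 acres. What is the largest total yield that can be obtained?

40

3×B and 2×D: area 24 ≤ 27, yield 3·9 + 2·6 = 39.
1×V, 3×B, and 1×D: area 27 ≤ 27, yield 1·7 + 3·9 + 1·6 = 40.
Best is 40.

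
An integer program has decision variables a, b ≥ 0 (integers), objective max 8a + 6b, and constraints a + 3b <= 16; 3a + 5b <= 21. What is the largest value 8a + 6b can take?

56

(a,b)=(7,0): 1·7+3·0=7≤16, 3·7+5·0=21≤21, objective 56.
(a,b)=(6,0): 1·6+3·0=6≤16, 3·6+5·0=18≤21, objective 48.
The best lattice point is (7,0), giving 56.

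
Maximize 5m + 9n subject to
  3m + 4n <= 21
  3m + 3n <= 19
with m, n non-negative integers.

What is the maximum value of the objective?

(m,n)=(0,5) is feasible, giving 45.
(m,n)=(1,4) is feasible, giving 41.
(m,n)=(0,4) is feasible, giving 36.
No feasible integer point exceeds 45.

45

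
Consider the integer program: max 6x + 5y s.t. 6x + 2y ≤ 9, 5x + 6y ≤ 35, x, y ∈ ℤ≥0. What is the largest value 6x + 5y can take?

The continuous relaxation peaks at (0, 4.5) with value 22.50; rounding to a feasible lattice point costs some objective.
(x,y)=(0,4): 6·0+2·4=8≤9, 5·0+6·4=24≤35, objective 20.
(x,y)=(0,3): 6·0+2·3=6≤9, 5·0+6·3=18≤35, objective 15.
No feasible integer point exceeds 20.

20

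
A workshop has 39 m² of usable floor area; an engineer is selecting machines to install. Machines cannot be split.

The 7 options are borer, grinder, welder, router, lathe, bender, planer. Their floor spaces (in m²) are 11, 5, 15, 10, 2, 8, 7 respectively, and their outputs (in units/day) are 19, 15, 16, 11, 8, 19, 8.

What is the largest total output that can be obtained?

72

Allowing fractional choices, the relaxed optimum would be about 75.6, but machines are indivisible.
borer + grinder + router + lathe + bender: floor space 11 + 5 + 10 + 2 + 8 = 36 ≤ 39, output 19 + 15 + 11 + 8 + 19 = 72.
borer + grinder + welder + bender: floor space 11 + 5 + 15 + 8 = 39 ≤ 39, output 19 + 15 + 16 + 19 = 69.
borer + grinder + lathe + bender + planer: floor space 11 + 5 + 2 + 8 + 7 = 33 ≤ 39, output 19 + 15 + 8 + 19 + 8 = 69.
Best is borer, grinder, router, lathe, and bender with total output 72.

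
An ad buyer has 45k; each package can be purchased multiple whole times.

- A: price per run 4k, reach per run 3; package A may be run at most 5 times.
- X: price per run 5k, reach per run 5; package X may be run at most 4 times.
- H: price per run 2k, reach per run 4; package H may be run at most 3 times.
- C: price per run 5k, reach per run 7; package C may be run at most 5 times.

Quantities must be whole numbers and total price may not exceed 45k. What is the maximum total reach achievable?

1×A, 2×X, 3×H, and 5×C: price 45 ≤ 45, reach 1·3 + 2·5 + 3·4 + 5·7 = 60.
3×X, 2×H, and 5×C: price 44 ≤ 45, reach 3·5 + 2·4 + 5·7 = 58.
Best is 60.

60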